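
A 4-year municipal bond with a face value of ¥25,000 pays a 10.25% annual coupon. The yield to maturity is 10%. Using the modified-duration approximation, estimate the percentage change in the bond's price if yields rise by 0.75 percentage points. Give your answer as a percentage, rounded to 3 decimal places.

-2.371%

Periodic yield y = 0.1. Modified duration first:
  t   CF        PV=CF/(1+0.1)^t    t·PV
  1     2,562.50     2,329.5455     2,329.5455
  2     2,562.50     2,117.7686     4,235.5372
  3     2,562.50     1,925.2442     5,775.7325
  4    27,562.50    18,825.5584    75,302.2335
  Σ                 25,198.1166    87,643.0486
P = 25,198.1166; D_Mac = 3.47816 yrs; D_mod = 3.47816/(1+0.1) = 3.16196 yrs.
ΔP/P ≈ -D_mod · Δy = -3.16196 × (+0.0075) = -0.023715 = -2.3715%.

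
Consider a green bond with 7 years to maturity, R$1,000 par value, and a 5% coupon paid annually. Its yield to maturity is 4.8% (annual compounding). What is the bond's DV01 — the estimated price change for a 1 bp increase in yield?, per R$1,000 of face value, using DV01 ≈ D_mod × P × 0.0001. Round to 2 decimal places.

R$0.59

Periodic yield y = 0.048.
  t   CF        PV=CF/(1+0.048)^t    t·PV
  1        50.00        47.7099        47.7099
  2        50.00        45.5247        91.0495
  3        50.00        43.4396       130.3189
  4        50.00        41.4500       165.8001
  5        50.00        39.5516       197.7578
  6        50.00        37.7400       226.4402
  7     1,050.00       756.2412     5,293.6882
  Σ                  1,011.6571     6,152.7647
P = 1,011.6571; D_Mac = 6.08187 yrs; D_mod = 5.80331 yrs.
DV01 ≈ 5.80331 × 1,011.6571 × 0.0001 = 0.587096.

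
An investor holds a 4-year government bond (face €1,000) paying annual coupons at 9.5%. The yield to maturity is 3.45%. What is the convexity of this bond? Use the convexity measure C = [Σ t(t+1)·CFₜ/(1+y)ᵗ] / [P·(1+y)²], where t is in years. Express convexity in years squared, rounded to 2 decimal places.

With y = 0.0345:
  t   CF        PV=CF/(1+0.0345)^t    t·PV        t(t+1)·PV
  1        95.00        91.8318        91.8318         183.6636
  2        95.00        88.7693       177.5385         532.6156
  3        95.00        85.8089       257.4266       1,029.7063
  4     1,095.00       956.0754     3,824.3016      19,121.5078
  Σ                  1,222.4853     4,351.0985      20,867.4933
P = 1,222.4853.
Convexity = Σ t(t+1)·PV / [P·(1+y)²] = 20,867.4933 / (1,222.4853 × 1.070190) = 15.95018.

15.95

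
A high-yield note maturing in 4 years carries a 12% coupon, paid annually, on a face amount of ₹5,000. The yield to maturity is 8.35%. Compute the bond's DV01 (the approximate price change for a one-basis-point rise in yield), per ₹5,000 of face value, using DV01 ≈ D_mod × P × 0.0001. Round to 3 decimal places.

Periodic yield y = 0.0835.
  t   CF        PV=CF/(1+0.0835)^t    t·PV
  1       600.00       553.7610       553.7610
  2       600.00       511.0853     1,022.1707
  3       600.00       471.6985     1,415.0955
  4     5,600.00     4,063.2390    16,252.9559
  Σ                  5,599.7838    19,243.9830
P = 5,599.7838; D_Mac = 3.43656 yrs; D_mod = 3.17172 yrs.
DV01 ≈ 3.17172 × 5,599.7838 × 0.0001 = 1.776094.

₹1.776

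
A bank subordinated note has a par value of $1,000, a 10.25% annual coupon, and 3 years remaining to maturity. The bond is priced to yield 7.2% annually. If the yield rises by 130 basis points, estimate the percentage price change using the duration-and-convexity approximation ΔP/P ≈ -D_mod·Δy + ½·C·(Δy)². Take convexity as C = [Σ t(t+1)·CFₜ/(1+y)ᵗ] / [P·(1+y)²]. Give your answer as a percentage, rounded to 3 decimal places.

With y = 0.072:
  t   CF        PV=CF/(1+0.072)^t    t·PV        t(t+1)·PV
  1       102.50        95.6157        95.6157         191.2313
  2       102.50        89.1937       178.3874         535.1623
  3     1,102.50       894.9407     2,684.8220      10,739.2880
  Σ                  1,079.7501     2,958.8251      11,465.6817
P = 1,079.7501; D_Mac = 2.74029 yrs; D_mod = 2.55624 yrs; C = 9.24032.
Duration effect: -2.55624 × (+0.013) = -0.033231
Convexity effect: 0.5 × 9.24032 × (0.013)² = +0.0007808
ΔP/P ≈ -0.033231 + 0.0007808 = -0.032450 = -3.2450%.

-3.245%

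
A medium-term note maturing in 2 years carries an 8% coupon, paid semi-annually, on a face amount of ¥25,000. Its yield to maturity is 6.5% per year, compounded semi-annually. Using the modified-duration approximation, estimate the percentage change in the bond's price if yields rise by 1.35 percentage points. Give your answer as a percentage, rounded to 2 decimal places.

-2.47%

Periodic yield y = 0.0325. Modified duration first:
  t   CF        PV=CF/(1+0.0325)^t    t·PV
  1     1,000.00       968.5230       968.5230
  2     1,000.00       938.0368     1,876.0736
  3     1,000.00       908.5102     2,725.5307
  4    26,000.00    22,877.7393    91,510.9572
  Σ                 25,692.8093    97,081.0845
P = 25,692.8093; D_Mac = 3.77853 half-year periods = 1.88927 yrs; D_mod = 1.88927/(1+0.0325) = 1.82980 yrs.
ΔP/P ≈ -D_mod · Δy = -1.82980 × (+0.0135) = -0.024702 = -2.4702%.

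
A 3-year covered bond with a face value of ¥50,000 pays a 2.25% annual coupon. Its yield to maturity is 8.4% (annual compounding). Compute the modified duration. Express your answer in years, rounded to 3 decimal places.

2.701 years

Periodic yield y = 0.084. First find Macaulay duration:
  t   CF        PV=CF/(1+0.084)^t    t·PV
  1     1,125.00     1,037.8229     1,037.8229
  2     1,125.00       957.4012     1,914.8024
  3    51,125.00    40,137.0523   120,411.1569
  Σ                 42,132.2764   123,363.7822
P = 42,132.2764; Macaulay duration = 123,363.7822 / 42,132.2764 = 2.92801 years.
Modified duration = D_Mac / (1 + y) = 2.92801 / 1.084 = 2.70112 years.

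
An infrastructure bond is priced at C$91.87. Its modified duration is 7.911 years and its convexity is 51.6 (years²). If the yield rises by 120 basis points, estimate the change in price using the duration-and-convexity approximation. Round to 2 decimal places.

-C$8.38

Duration effect: -D_mod·Δy = -7.911 × (+0.012) = -0.094932
Convexity effect: ½·C·(Δy)² = 0.5 × 51.6 × (0.012)² = +0.0037152
ΔP/P ≈ -0.094932 + 0.0037152 = -0.0912168
ΔP ≈ 91.87 × (-0.0912168) = -8.380087416.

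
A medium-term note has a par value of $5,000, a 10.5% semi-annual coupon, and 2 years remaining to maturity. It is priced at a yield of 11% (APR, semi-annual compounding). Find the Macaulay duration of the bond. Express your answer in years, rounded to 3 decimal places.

1.855 years

Periodic yield y = 0.055. Discount each cash flow and weight by its period:
  t   CF        PV=CF/(1+0.055)^t    t·PV
  1       262.50       248.8152       248.8152
  2       262.50       235.8438       471.6875
  3       262.50       223.5486       670.6458
  4     5,262.50     4,247.9781    16,991.9124
  Σ                  4,956.1856    18,383.0609
Price P = Σ PV = 4,956.1856.
Macaulay duration = Σ(t·PV) / P = 18,383.0609 / 4,956.1856 = 3.70911 half-year periods.
In years: 3.70911 / 2 = 1.85456 years.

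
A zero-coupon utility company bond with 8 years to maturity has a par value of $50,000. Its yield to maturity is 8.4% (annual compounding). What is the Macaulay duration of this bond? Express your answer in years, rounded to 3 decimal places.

8.000 years

A zero-coupon bond has a single cash flow at maturity, so its Macaulay duration equals its maturity: 8 years.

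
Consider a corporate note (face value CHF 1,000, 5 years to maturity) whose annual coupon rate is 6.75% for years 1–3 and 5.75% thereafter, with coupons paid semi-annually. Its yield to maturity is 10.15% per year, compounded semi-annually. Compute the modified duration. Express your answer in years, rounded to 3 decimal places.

4.062 years

Periodic yield y = 0.05075. First find Macaulay duration:
  t   CF        PV=CF/(1+0.05075)^t    t·PV
  1        33.75        32.1199        32.1199
  2        33.75        30.5686        61.1371
  3        33.75        29.0921        87.2764
  4        33.75        27.6870       110.7481
  5        33.75        26.3498       131.7488
  6        33.75        25.0771       150.4626
  7        28.75        20.3302       142.3115
  8        28.75        19.3483       154.7863
  9        28.75        18.4138       165.7241
  10    1,028.75       627.0698     6,270.6977
  Σ                    856.0566     7,307.0126
P = 856.0566; Macaulay duration = 7,307.0126 / 856.0566 = 8.53567 half-year periods = 4.26783 years.
Modified duration = D_Mac / (1 + y) = 4.26783 / 1.05075 = 4.06170 years.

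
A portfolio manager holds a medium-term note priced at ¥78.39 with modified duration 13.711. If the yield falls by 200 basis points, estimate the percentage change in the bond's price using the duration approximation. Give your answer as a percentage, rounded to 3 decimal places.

+27.422%

Duration approximation: ΔP/P ≈ -D_mod · Δy = -13.711 × (-0.02) = +0.274220.
As a percentage: +27.4220%.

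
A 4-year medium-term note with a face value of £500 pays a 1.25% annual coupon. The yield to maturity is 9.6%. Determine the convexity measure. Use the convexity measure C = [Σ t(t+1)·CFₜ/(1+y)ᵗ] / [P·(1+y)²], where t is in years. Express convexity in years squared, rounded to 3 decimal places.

With y = 0.096:
  t   CF        PV=CF/(1+0.096)^t    t·PV        t(t+1)·PV
  1         6.25         5.7026         5.7026          11.4051
  2         6.25         5.2031        10.4061          31.2184
  3         6.25         4.7473        14.2420          56.9678
  4       506.25       350.8511     1,403.4043       7,017.0216
  Σ                    366.5040     1,433.7550       7,116.6129
P = 366.5040.
Convexity = Σ t(t+1)·PV / [P·(1+y)²] = 7,116.6129 / (366.5040 × 1.201216) = 16.16492.

16.165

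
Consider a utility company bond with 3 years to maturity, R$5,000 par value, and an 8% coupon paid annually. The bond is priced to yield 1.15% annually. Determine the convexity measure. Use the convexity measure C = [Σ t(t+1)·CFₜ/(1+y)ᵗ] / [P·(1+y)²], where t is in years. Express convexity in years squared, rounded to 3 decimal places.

10.703

With y = 0.0115:
  t   CF        PV=CF/(1+0.0115)^t    t·PV        t(t+1)·PV
  1       400.00       395.4523       395.4523         790.9046
  2       400.00       390.9563       781.9126       2,345.7378
  3     5,400.00     5,217.9042    15,653.7125      62,614.8500
  Σ                  6,004.3128    16,831.0774      65,751.4924
P = 6,004.3128.
Convexity = Σ t(t+1)·PV / [P·(1+y)²] = 65,751.4924 / (6,004.3128 × 1.023132) = 10.70312.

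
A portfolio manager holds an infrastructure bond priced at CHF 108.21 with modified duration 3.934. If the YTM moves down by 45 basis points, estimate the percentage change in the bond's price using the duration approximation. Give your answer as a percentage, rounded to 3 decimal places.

+1.770%

Duration approximation: ΔP/P ≈ -D_mod · Δy = -3.934 × (-0.0045) = +0.017703.
As a percentage: +1.7703%.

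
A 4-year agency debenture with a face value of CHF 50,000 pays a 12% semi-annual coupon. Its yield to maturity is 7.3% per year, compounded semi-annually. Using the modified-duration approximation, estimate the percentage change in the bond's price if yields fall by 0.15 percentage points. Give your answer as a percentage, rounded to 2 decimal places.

Periodic yield y = 0.0365. Modified duration first:
  t   CF        PV=CF/(1+0.0365)^t    t·PV
  1     3,000.00     2,894.3560     2,894.3560
  2     3,000.00     2,792.4322     5,584.8645
  3     3,000.00     2,694.0977     8,082.2930
  4     3,000.00     2,599.2259    10,396.9037
  5     3,000.00     2,507.6950    12,538.4752
  6     3,000.00     2,419.3874    14,516.3245
  7     3,000.00     2,334.1895    16,339.3264
  8    53,000.00    39,785.1883   318,281.5066
  Σ                 58,026.5721   388,634.0499
P = 58,026.5721; D_Mac = 6.69752 half-year periods = 3.34876 yrs; D_mod = 3.34876/(1+0.0365) = 3.23083 yrs.
ΔP/P ≈ -D_mod · Δy = -3.23083 × (-0.0015) = +0.004846 = +0.4846%.

+0.48%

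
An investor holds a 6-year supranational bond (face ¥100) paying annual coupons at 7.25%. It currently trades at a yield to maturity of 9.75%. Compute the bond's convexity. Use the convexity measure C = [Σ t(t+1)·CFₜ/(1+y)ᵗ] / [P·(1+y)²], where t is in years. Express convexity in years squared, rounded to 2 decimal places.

27.32

With y = 0.0975:
  t   CF        PV=CF/(1+0.0975)^t    t·PV        t(t+1)·PV
  1         7.25         6.6059         6.6059          13.2118
  2         7.25         6.0191        12.0381          36.1144
  3         7.25         5.4843        16.4530          65.8121
  4         7.25         4.9971        19.9885          99.9424
  5         7.25         4.5532        22.7659         136.5956
  6       107.25        61.3720       368.2319       2,577.6231
  Σ                     89.0316       446.0834       2,929.2994
P = 89.0316.
Convexity = Σ t(t+1)·PV / [P·(1+y)²] = 2,929.2994 / (89.0316 × 1.204506) = 27.31558.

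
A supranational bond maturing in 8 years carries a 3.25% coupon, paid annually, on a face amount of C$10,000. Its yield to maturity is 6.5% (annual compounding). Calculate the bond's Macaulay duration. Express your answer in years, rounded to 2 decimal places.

Periodic yield y = 0.065. Discount each cash flow and weight by its year:
  t   CF        PV=CF/(1+0.065)^t    t·PV
  1       325.00       305.1643       305.1643
  2       325.00       286.5393       573.0785
  3       325.00       269.0510       807.1529
  4       325.00       252.6300     1,010.5200
  5       325.00       237.2113     1,186.0564
  6       325.00       222.7336     1,336.4015
  7       325.00       209.1395     1,463.9766
  8    10,325.00     6,238.6870    49,909.4961
  Σ                  8,021.1559    56,591.8464
Price P = Σ PV = 8,021.1559.
Macaulay duration = Σ(t·PV) / P = 56,591.8464 / 8,021.1559 = 7.05532 years.

7.06 years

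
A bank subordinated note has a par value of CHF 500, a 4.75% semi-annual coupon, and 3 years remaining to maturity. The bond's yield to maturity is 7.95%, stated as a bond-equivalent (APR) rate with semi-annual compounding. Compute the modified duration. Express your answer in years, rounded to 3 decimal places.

2.714 years

Periodic yield y = 0.03975. First find Macaulay duration:
  t   CF        PV=CF/(1+0.03975)^t    t·PV
  1       11.875        11.4210        11.4210
  2       11.875        10.9844        21.9688
  3       11.875        10.5644        31.6933
  4       11.875        10.1606        40.6423
  5       11.875         9.7721        48.8606
  6      511.875       405.1262     2,430.7573
  Σ                    458.0288     2,585.3433
P = 458.0288; Macaulay duration = 2,585.3433 / 458.0288 = 5.64450 half-year periods = 2.82225 years.
Modified duration = D_Mac / (1 + y) = 2.82225 / 1.03975 = 2.71435 years.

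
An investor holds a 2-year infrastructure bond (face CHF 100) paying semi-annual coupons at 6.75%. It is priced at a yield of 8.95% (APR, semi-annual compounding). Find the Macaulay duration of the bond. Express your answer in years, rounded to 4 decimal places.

Periodic yield y = 0.04475. Discount each cash flow and weight by its period:
  t   CF        PV=CF/(1+0.04475)^t    t·PV
  1        3.375         3.2304         3.2304
  2        3.375         3.0921         6.1841
  3        3.375         2.9596         8.8789
  4      103.375        86.7693       347.0771
  Σ                     96.0514       365.3706
Price P = Σ PV = 96.0514.
Macaulay duration = Σ(t·PV) / P = 365.3706 / 96.0514 = 3.80391 half-year periods.
In years: 3.80391 / 2 = 1.90195 years.

1.9020 years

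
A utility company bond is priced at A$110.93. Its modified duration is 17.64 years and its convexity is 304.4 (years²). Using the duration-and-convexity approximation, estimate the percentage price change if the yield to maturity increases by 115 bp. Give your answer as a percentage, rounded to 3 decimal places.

-18.273%

Duration effect: -D_mod·Δy = -17.64 × (+0.0115) = -0.202860
Convexity effect: ½·C·(Δy)² = 0.5 × 304.4 × (0.0115)² = +0.02012845
ΔP/P ≈ -0.202860 + 0.02012845 = -0.18273155
= -18.273155%.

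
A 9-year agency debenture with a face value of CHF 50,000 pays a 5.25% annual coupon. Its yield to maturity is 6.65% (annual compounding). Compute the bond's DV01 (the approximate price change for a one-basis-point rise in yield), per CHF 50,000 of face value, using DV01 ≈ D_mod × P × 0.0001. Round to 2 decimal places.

CHF 31.08

Periodic yield y = 0.0665.
  t   CF        PV=CF/(1+0.0665)^t    t·PV
  1     2,625.00     2,461.3221     2,461.3221
  2     2,625.00     2,307.8501     4,615.7001
  3     2,625.00     2,163.9475     6,491.8426
  4     2,625.00     2,029.0179     8,116.0714
  5     2,625.00     1,902.5015     9,512.5075
  6     2,625.00     1,783.8739    10,703.2433
  7     2,625.00     1,672.6431    11,708.5019
  8     2,625.00     1,568.3480    12,546.7839
  9    52,625.00    29,481.1466   265,330.3196
  Σ                 45,370.6507   331,486.2925
P = 45,370.6507; D_Mac = 7.30618 yrs; D_mod = 6.85062 yrs.
DV01 ≈ 6.85062 × 45,370.6507 × 0.0001 = 31.081696.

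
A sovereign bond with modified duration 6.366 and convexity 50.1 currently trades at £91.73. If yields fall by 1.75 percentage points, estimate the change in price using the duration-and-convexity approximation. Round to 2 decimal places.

Duration effect: -D_mod·Δy = -6.366 × (-0.0175) = +0.111405
Convexity effect: ½·C·(Δy)² = 0.5 × 50.1 × (-0.0175)² = +0.0076715625
ΔP/P ≈ +0.111405 + 0.0076715625 = +0.1190765625
ΔP ≈ 91.73 × (+0.1190765625) = +10.922893078125.

+£10.92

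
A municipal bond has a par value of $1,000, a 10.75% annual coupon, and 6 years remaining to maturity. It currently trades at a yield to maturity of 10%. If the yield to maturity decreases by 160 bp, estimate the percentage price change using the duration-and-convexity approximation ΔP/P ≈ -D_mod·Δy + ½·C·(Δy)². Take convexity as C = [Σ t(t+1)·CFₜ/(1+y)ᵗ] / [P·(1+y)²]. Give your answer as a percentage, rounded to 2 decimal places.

+7.22%

With y = 0.1:
  t   CF        PV=CF/(1+0.1)^t    t·PV        t(t+1)·PV
  1       107.50        97.7273        97.7273         195.4545
  2       107.50        88.8430       177.6860         533.0579
  3       107.50        80.7663       242.2990         969.1961
  4       107.50        73.4239       293.6958       1,468.4789
  5       107.50        66.7490       333.7452       2,002.4713
  6     1,107.50       625.1549     3,750.9293      26,256.5049
  Σ                  1,032.6645     4,896.0825      31,425.1635
P = 1,032.6645; D_Mac = 4.74121 yrs; D_mod = 4.31019 yrs; C = 25.14971.
Duration effect: -4.31019 × (-0.016) = +0.068963
Convexity effect: 0.5 × 25.14971 × (-0.016)² = +0.0032192
ΔP/P ≈ +0.068963 + 0.0032192 = +0.072182 = +7.2182%.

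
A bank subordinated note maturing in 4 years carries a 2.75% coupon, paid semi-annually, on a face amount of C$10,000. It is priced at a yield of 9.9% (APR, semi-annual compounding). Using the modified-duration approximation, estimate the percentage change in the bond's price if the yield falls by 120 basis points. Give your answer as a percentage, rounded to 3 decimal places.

Periodic yield y = 0.0495. Modified duration first:
  t   CF        PV=CF/(1+0.0495)^t    t·PV
  1       137.50       131.0148       131.0148
  2       137.50       124.8354       249.6708
  3       137.50       118.9475       356.8425
  4       137.50       113.3373       453.3493
  5       137.50       107.9917       539.9586
  6       137.50       102.8983       617.3896
  7       137.50        98.0450       686.3152
  8    10,137.50     6,887.6540    55,101.2322
  Σ                  7,684.7241    58,135.7730
P = 7,684.7241; D_Mac = 7.56511 half-year periods = 3.78255 yrs; D_mod = 3.78255/(1+0.0495) = 3.60415 yrs.
ΔP/P ≈ -D_mod · Δy = -3.60415 × (-0.012) = +0.043250 = +4.3250%.

+4.325%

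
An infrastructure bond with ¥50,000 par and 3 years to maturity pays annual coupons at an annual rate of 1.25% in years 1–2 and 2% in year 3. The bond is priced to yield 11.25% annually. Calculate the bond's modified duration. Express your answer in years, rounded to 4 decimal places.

2.6582 years

Periodic yield y = 0.1125. First find Macaulay duration:
  t   CF        PV=CF/(1+0.1125)^t    t·PV
  1       625.00       561.7978       561.7978
  2       625.00       504.9867     1,009.9735
  3    51,000.00    37,039.9266   111,119.7797
  Σ                 38,106.7111   112,691.5510
P = 38,106.7111; Macaulay duration = 112,691.5510 / 38,106.7111 = 2.95726 years.
Modified duration = D_Mac / (1 + y) = 2.95726 / 1.1125 = 2.65821 years.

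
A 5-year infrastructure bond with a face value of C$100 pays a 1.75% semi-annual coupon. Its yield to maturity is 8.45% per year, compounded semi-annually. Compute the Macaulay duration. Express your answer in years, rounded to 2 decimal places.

Periodic yield y = 0.04225. Discount each cash flow and weight by its period:
  t   CF        PV=CF/(1+0.04225)^t    t·PV
  1        0.875         0.8395         0.8395
  2        0.875         0.8055         1.6110
  3        0.875         0.7728         2.3185
  4        0.875         0.7415         2.9661
  5        0.875         0.7115         3.5573
  6        0.875         0.6826         4.0957
  7        0.875         0.6549         4.5846
  8        0.875         0.6284         5.0272
  9        0.875         0.6029         5.4263
  10     100.875        66.6906       666.9058
  Σ                     73.1303       697.3320
Price P = Σ PV = 73.1303.
Macaulay duration = Σ(t·PV) / P = 697.3320 / 73.1303 = 9.53547 half-year periods.
In years: 9.53547 / 2 = 4.76774 years.

4.77 years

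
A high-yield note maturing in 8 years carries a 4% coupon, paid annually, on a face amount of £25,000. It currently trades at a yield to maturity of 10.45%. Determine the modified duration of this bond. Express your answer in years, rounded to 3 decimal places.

Periodic yield y = 0.1045. First find Macaulay duration:
  t   CF        PV=CF/(1+0.1045)^t    t·PV
  1     1,000.00       905.3871       905.3871
  2     1,000.00       819.7257     1,639.4514
  3     1,000.00       742.1690     2,226.5071
  4     1,000.00       671.9502     2,687.8010
  5     1,000.00       608.3751     3,041.8753
  6     1,000.00       550.8149     3,304.8894
  7     1,000.00       498.7007     3,490.9047
  8    26,000.00    11,739.4456    93,915.5645
  Σ                 16,536.5683   111,212.3806
P = 16,536.5683; Macaulay duration = 111,212.3806 / 16,536.5683 = 6.72524 years.
Modified duration = D_Mac / (1 + y) = 6.72524 / 1.1045 = 6.08894 years.

6.089 years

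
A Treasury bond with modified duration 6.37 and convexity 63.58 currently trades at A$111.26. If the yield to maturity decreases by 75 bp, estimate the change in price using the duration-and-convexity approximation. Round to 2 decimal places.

+A$5.51

Duration effect: -D_mod·Δy = -6.37 × (-0.0075) = +0.047775
Convexity effect: ½·C·(Δy)² = 0.5 × 63.58 × (-0.0075)² = +0.0017881875
ΔP/P ≈ +0.047775 + 0.0017881875 = +0.0495631875
ΔP ≈ 111.26 × (+0.0495631875) = +5.51440024125.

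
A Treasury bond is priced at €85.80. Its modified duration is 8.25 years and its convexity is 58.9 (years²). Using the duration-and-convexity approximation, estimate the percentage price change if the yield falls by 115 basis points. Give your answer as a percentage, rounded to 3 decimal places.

Duration effect: -D_mod·Δy = -8.25 × (-0.0115) = +0.094875
Convexity effect: ½·C·(Δy)² = 0.5 × 58.9 × (-0.0115)² = +0.0038947625
ΔP/P ≈ +0.094875 + 0.0038947625 = +0.0987697625
= +9.87697625%.

+9.877%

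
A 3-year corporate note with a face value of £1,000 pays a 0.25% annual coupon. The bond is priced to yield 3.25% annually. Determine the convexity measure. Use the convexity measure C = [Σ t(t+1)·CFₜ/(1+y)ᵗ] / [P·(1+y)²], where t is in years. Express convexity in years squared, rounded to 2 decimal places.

With y = 0.0325:
  t   CF        PV=CF/(1+0.0325)^t    t·PV        t(t+1)·PV
  1         2.50         2.4213         2.4213           4.8426
  2         2.50         2.3451         4.6902          14.0706
  3     1,002.50       910.7815     2,732.3445      10,929.3780
  Σ                    915.5479     2,739.4560      10,948.2912
P = 915.5479.
Convexity = Σ t(t+1)·PV / [P·(1+y)²] = 10,948.2912 / (915.5479 × 1.066056) = 11.21722.

11.22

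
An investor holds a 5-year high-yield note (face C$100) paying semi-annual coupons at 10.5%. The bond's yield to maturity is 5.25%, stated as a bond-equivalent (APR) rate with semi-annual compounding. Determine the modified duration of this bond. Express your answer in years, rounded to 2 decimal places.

Periodic yield y = 0.02625. First find Macaulay duration:
  t   CF        PV=CF/(1+0.02625)^t    t·PV
  1         5.25         5.1157         5.1157
  2         5.25         4.9849         9.9697
  3         5.25         4.8574        14.5721
  4         5.25         4.7331        18.9324
  5         5.25         4.6120        23.0602
  6         5.25         4.4941        26.9644
  7         5.25         4.3791        30.6539
  8         5.25         4.2671        34.1369
  9         5.25         4.1580        37.4217
  10      105.25        81.2251       812.2513
  Σ                    122.8265     1,013.0783
P = 122.8265; Macaulay duration = 1,013.0783 / 122.8265 = 8.24804 half-year periods = 4.12402 years.
Modified duration = D_Mac / (1 + y) = 4.12402 / 1.02625 = 4.01854 years.

4.02 years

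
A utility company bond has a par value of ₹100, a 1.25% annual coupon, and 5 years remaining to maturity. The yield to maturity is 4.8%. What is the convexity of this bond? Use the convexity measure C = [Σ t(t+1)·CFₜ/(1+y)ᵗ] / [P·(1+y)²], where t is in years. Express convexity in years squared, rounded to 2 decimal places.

With y = 0.048:
  t   CF        PV=CF/(1+0.048)^t    t·PV        t(t+1)·PV
  1         1.25         1.1927         1.1927           2.3855
  2         1.25         1.1381         2.2762           6.8287
  3         1.25         1.0860         3.2580          13.0319
  4         1.25         1.0363         4.1450          20.7250
  5       101.25        80.0919       400.4595       2,402.7571
  Σ                     84.5450       411.3315       2,445.7282
P = 84.5450.
Convexity = Σ t(t+1)·PV / [P·(1+y)²] = 2,445.7282 / (84.5450 × 1.098304) = 26.33890.

26.34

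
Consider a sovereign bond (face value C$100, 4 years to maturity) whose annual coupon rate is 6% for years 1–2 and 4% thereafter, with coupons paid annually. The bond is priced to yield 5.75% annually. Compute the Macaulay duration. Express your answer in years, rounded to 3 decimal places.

3.681 years

Periodic yield y = 0.0575. Discount each cash flow and weight by its year:
  t   CF        PV=CF/(1+0.0575)^t    t·PV
  1         6.00         5.6738         5.6738
  2         6.00         5.3653        10.7305
  3         4.00         3.3824        10.1471
  4       104.00        83.1595       332.6380
  Σ                     97.5809       359.1893
Price P = Σ PV = 97.5809.
Macaulay duration = Σ(t·PV) / P = 359.1893 / 97.5809 = 3.68094 years.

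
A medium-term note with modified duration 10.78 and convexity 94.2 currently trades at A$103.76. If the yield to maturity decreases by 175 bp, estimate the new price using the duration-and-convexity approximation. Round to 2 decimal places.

A$124.83

Duration effect: -D_mod·Δy = -10.78 × (-0.0175) = +0.188650
Convexity effect: ½·C·(Δy)² = 0.5 × 94.2 × (-0.0175)² = +0.014424375
ΔP/P ≈ +0.188650 + 0.014424375 = +0.203074375
New price ≈ 103.76 × (1 + 0.203074375) = 124.83099715.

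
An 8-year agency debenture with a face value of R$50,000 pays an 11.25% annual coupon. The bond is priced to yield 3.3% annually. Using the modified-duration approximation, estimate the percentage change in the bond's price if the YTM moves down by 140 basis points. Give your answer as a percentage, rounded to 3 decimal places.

+8.341%

Periodic yield y = 0.033. Modified duration first:
  t   CF        PV=CF/(1+0.033)^t    t·PV
  1     5,625.00     5,445.3049     5,445.3049
  2     5,625.00     5,271.3504    10,542.7007
  3     5,625.00     5,102.9529    15,308.8588
  4     5,625.00     4,939.9351    19,759.7403
  5     5,625.00     4,782.1249    23,910.6247
  6     5,625.00     4,629.3562    27,776.1372
  7     5,625.00     4,481.4678    31,370.2743
  8    55,625.00    42,901.0036   343,208.0287
  Σ                 77,553.4958   477,321.6697
P = 77,553.4958; D_Mac = 6.15474 yrs; D_mod = 6.15474/(1+0.033) = 5.95812 yrs.
ΔP/P ≈ -D_mod · Δy = -5.95812 × (-0.014) = +0.083414 = +8.3414%.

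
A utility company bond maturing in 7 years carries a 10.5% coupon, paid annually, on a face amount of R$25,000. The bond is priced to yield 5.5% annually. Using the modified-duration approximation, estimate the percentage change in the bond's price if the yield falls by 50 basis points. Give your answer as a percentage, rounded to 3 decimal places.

+2.610%

Periodic yield y = 0.055. Modified duration first:
  t   CF        PV=CF/(1+0.055)^t    t·PV
  1     2,625.00     2,488.1517     2,488.1517
  2     2,625.00     2,358.4376     4,716.8752
  3     2,625.00     2,235.4859     6,706.4576
  4     2,625.00     2,118.9440     8,475.7758
  5     2,625.00     2,008.4777    10,042.3884
  6     2,625.00     1,903.7703    11,422.6219
  7    27,625.00    18,990.4418   132,933.0929
  Σ                 32,103.7089   176,785.3634
P = 32,103.7089; D_Mac = 5.50670 yrs; D_mod = 5.50670/(1+0.055) = 5.21962 yrs.
ΔP/P ≈ -D_mod · Δy = -5.21962 × (-0.005) = +0.026098 = +2.6098%.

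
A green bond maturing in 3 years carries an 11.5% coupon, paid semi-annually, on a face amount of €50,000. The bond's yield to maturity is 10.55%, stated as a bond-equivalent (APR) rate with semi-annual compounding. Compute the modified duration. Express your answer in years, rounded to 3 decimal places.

2.494 years

Periodic yield y = 0.05275. First find Macaulay duration:
  t   CF        PV=CF/(1+0.05275)^t    t·PV
  1     2,875.00     2,730.9428     2,730.9428
  2     2,875.00     2,594.1038     5,188.2076
  3     2,875.00     2,464.1214     7,392.3642
  4     2,875.00     2,340.6520     9,362.6080
  5     2,875.00     2,223.3693    11,116.8463
  6    52,875.00    38,841.7582   233,050.5489
  Σ                 51,194.9474   268,841.5178
P = 51,194.9474; Macaulay duration = 268,841.5178 / 51,194.9474 = 5.25133 half-year periods = 2.62566 years.
Modified duration = D_Mac / (1 + y) = 2.62566 / 1.05275 = 2.49410 years.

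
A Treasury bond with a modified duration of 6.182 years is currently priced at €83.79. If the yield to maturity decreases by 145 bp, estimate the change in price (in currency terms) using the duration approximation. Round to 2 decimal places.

Duration approximation: ΔP/P ≈ -D_mod · Δy = -6.182 × (-0.0145) = +0.089639.
ΔP ≈ 83.79 × (+0.089639) = +7.51085181.

+€7.51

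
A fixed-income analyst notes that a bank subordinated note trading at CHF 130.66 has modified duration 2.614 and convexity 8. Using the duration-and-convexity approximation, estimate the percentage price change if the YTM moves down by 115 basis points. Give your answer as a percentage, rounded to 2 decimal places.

Duration effect: -D_mod·Δy = -2.614 × (-0.0115) = +0.030061
Convexity effect: ½·C·(Δy)² = 0.5 × 8 × (-0.0115)² = +0.0005290
ΔP/P ≈ +0.030061 + 0.0005290 = +0.030590
= +3.0590%.

+3.06%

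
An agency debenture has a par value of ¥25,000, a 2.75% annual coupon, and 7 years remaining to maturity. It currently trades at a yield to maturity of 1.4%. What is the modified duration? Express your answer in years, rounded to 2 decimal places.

Periodic yield y = 0.014. First find Macaulay duration:
  t   CF        PV=CF/(1+0.014)^t    t·PV
  1       687.50       678.0079       678.0079
  2       687.50       668.6468     1,337.2937
  3       687.50       659.4150     1,978.2451
  4       687.50       650.3107     2,601.2427
  5       687.50       641.3320     3,206.6601
  6       687.50       632.4773     3,794.8641
  7    25,687.50    23,305.3782   163,137.6471
  Σ                 27,235.5679   176,733.9606
P = 27,235.5679; Macaulay duration = 176,733.9606 / 27,235.5679 = 6.48909 years.
Modified duration = D_Mac / (1 + y) = 6.48909 / 1.014 = 6.39949 years.

6.40 years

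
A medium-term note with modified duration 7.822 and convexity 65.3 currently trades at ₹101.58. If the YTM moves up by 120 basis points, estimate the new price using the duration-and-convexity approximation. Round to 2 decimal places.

₹92.52

Duration effect: -D_mod·Δy = -7.822 × (+0.012) = -0.093864
Convexity effect: ½·C·(Δy)² = 0.5 × 65.3 × (0.012)² = +0.0047016
ΔP/P ≈ -0.093864 + 0.0047016 = -0.0891624
New price ≈ 101.58 × (1 - 0.0891624) = 92.522883408.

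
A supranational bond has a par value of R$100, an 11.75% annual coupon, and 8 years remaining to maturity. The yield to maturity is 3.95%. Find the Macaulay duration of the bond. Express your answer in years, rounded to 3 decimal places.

Periodic yield y = 0.0395. Discount each cash flow and weight by its year:
  t   CF        PV=CF/(1+0.0395)^t    t·PV
  1        11.75        11.3035        11.3035
  2        11.75        10.8740        21.7480
  3        11.75        10.4608        31.3824
  4        11.75        10.0633        40.2532
  5        11.75         9.6809        48.4045
  6        11.75         9.3130        55.8782
  7        11.75         8.9591        62.7140
  8       111.75        81.9694       655.7549
  Σ                    152.6240       927.4386
Price P = Σ PV = 152.6240.
Macaulay duration = Σ(t·PV) / P = 927.4386 / 152.6240 = 6.07662 years.

6.077 years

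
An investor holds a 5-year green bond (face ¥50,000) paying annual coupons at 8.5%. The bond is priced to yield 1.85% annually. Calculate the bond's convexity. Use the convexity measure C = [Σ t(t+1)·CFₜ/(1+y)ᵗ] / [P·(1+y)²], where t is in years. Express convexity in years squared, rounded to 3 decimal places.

With y = 0.0185:
  t   CF        PV=CF/(1+0.0185)^t    t·PV        t(t+1)·PV
  1     4,250.00     4,172.8031     4,172.8031       8,345.6063
  2     4,250.00     4,097.0085     8,194.0170      24,582.0509
  3     4,250.00     4,022.5906    12,067.7717      48,271.0867
  4     4,250.00     3,949.5244    15,798.0974      78,990.4872
  5    54,250.00    49,498.7892   247,493.9461   1,484,963.6765
  Σ                 65,740.7158   287,726.6353   1,645,152.9076
P = 65,740.7158.
Convexity = Σ t(t+1)·PV / [P·(1+y)²] = 1,645,152.9076 / (65,740.7158 × 1.037342) = 24.12403.

24.124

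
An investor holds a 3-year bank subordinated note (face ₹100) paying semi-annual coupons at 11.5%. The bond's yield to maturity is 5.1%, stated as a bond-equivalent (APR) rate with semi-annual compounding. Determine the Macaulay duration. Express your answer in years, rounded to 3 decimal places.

2.654 years

Periodic yield y = 0.0255. Discount each cash flow and weight by its period:
  t   CF        PV=CF/(1+0.0255)^t    t·PV
  1         5.75         5.6070         5.6070
  2         5.75         5.4676        10.9352
  3         5.75         5.3316        15.9949
  4         5.75         5.1991        20.7963
  5         5.75         5.0698        25.3489
  6       105.75        90.9215       545.5287
  Σ                    117.5966       624.2111
Price P = Σ PV = 117.5966.
Macaulay duration = Σ(t·PV) / P = 624.2111 / 117.5966 = 5.30807 half-year periods.
In years: 5.30807 / 2 = 2.65404 years.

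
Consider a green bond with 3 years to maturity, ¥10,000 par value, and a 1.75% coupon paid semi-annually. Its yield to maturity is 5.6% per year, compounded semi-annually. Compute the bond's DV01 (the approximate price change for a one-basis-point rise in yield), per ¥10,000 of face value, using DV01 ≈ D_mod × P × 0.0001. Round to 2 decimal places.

Periodic yield y = 0.028.
  t   CF        PV=CF/(1+0.028)^t    t·PV
  1        87.50        85.1167        85.1167
  2        87.50        82.7984       165.5968
  3        87.50        80.5432       241.6295
  4        87.50        78.3494       313.3975
  5        87.50        76.2154       381.0768
  6    10,087.50     8,547.2196    51,283.3173
  Σ                  8,950.2426    52,470.1346
P = 8,950.2426; D_Mac = 5.86243 half-year periods = 2.93121 yrs; D_mod = 2.85137 yrs.
DV01 ≈ 2.85137 × 8,950.2426 × 0.0001 = 2.552049.

¥2.55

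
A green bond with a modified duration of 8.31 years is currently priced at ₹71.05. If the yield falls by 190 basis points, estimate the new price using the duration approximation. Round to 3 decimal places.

₹82.268

Duration approximation: ΔP/P ≈ -D_mod · Δy = -8.31 × (-0.019) = +0.157890.
New price ≈ 71.05 × (1 + 0.157890) = 82.2680845.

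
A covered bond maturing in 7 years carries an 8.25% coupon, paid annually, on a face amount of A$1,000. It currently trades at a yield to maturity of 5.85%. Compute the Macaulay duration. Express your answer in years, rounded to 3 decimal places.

5.683 years

Periodic yield y = 0.0585. Discount each cash flow and weight by its year:
  t   CF        PV=CF/(1+0.0585)^t    t·PV
  1        82.50        77.9405        77.9405
  2        82.50        73.6330       147.2659
  3        82.50        69.5635       208.6905
  4        82.50        65.7189       262.8757
  5        82.50        62.0869       310.4343
  6        82.50        58.6555       351.9330
  7     1,082.50       727.0962     5,089.6733
  Σ                  1,134.6944     6,448.8132
Price P = Σ PV = 1,134.6944.
Macaulay duration = Σ(t·PV) / P = 6,448.8132 / 1,134.6944 = 5.68330 years.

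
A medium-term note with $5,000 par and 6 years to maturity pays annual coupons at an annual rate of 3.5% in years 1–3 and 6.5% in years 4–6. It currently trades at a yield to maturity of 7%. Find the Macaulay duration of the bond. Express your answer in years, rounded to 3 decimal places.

5.424 years

Periodic yield y = 0.07. Discount each cash flow and weight by its year:
  t   CF        PV=CF/(1+0.07)^t    t·PV
  1       175.00       163.5514       163.5514
  2       175.00       152.8518       305.7036
  3       175.00       142.8521       428.5564
  4       325.00       247.9409       991.7638
  5       325.00       231.7205     1,158.6025
  6     5,325.00     3,548.2723    21,289.6341
  Σ                  4,487.1891    24,337.8117
Price P = Σ PV = 4,487.1891.
Macaulay duration = Σ(t·PV) / P = 24,337.8117 / 4,487.1891 = 5.42384 years.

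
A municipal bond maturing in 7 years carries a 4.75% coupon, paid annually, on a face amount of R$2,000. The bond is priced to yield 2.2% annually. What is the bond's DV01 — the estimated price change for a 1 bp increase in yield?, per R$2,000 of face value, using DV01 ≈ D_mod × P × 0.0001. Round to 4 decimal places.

Periodic yield y = 0.022.
  t   CF        PV=CF/(1+0.022)^t    t·PV
  1        95.00        92.9550        92.9550
  2        95.00        90.9540       181.9080
  3        95.00        88.9961       266.9883
  4        95.00        87.0803       348.3213
  5        95.00        85.2058       426.0290
  6        95.00        83.3716       500.2297
  7     2,095.00     1,798.9859    12,592.9012
  Σ                  2,327.5487    14,409.3324
P = 2,327.5487; D_Mac = 6.19078 yrs; D_mod = 6.05751 yrs.
DV01 ≈ 6.05751 × 2,327.5487 × 0.0001 = 1.409915.

R$1.4099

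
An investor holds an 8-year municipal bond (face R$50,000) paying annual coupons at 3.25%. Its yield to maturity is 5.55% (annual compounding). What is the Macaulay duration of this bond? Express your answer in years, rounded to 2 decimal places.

7.09 years

Periodic yield y = 0.0555. Discount each cash flow and weight by its year:
  t   CF        PV=CF/(1+0.0555)^t    t·PV
  1     1,625.00     1,539.5547     1,539.5547
  2     1,625.00     1,458.6023     2,917.2046
  3     1,625.00     1,381.9065     4,145.7194
  4     1,625.00     1,309.2435     5,236.9739
  5     1,625.00     1,240.4012     6,202.0060
  6     1,625.00     1,175.1788     7,051.0727
  7     1,625.00     1,113.3859     7,793.7010
  8    51,625.00    33,511.5228   268,092.1827
  Σ                 42,729.7956   302,978.4149
Price P = Σ PV = 42,729.7956.
Macaulay duration = Σ(t·PV) / P = 302,978.4149 / 42,729.7956 = 7.09057 years.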